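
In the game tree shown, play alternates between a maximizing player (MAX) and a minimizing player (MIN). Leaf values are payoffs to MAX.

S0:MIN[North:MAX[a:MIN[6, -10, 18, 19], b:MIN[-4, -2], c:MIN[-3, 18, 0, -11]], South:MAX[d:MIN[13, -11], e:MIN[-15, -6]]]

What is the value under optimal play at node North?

-4

a (MIN): min(6, -10, 18, 19) = -10
b (MIN): min(-4, -2) = -4
c (MIN): min(-3, 18, 0, -11) = -11
North (MAX): max(-10, -4, -11) = -4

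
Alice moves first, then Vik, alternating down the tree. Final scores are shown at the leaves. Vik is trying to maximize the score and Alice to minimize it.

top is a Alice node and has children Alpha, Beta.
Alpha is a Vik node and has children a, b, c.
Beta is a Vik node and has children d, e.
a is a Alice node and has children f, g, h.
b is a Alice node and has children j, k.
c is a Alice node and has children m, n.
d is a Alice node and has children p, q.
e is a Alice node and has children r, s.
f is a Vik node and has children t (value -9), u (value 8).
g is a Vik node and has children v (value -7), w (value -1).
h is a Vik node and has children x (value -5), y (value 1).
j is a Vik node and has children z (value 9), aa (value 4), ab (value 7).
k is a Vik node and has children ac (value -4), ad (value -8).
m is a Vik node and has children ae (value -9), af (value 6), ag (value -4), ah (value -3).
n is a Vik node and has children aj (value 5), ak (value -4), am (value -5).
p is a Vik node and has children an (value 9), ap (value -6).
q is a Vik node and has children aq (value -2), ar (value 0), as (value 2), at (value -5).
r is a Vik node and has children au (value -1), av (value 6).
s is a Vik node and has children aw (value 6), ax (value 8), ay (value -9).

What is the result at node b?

-4

j (Vik): max(9, 4, 7) = 9
k (Vik): max(-4, -8) = -4
b (Alice): min(9, -4) = -4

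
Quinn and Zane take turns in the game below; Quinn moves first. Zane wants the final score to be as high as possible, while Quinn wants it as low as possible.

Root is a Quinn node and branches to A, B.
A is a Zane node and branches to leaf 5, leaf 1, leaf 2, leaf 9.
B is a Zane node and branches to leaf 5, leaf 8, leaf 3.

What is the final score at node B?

8

B (Zane): max(5, 8, 3) = 8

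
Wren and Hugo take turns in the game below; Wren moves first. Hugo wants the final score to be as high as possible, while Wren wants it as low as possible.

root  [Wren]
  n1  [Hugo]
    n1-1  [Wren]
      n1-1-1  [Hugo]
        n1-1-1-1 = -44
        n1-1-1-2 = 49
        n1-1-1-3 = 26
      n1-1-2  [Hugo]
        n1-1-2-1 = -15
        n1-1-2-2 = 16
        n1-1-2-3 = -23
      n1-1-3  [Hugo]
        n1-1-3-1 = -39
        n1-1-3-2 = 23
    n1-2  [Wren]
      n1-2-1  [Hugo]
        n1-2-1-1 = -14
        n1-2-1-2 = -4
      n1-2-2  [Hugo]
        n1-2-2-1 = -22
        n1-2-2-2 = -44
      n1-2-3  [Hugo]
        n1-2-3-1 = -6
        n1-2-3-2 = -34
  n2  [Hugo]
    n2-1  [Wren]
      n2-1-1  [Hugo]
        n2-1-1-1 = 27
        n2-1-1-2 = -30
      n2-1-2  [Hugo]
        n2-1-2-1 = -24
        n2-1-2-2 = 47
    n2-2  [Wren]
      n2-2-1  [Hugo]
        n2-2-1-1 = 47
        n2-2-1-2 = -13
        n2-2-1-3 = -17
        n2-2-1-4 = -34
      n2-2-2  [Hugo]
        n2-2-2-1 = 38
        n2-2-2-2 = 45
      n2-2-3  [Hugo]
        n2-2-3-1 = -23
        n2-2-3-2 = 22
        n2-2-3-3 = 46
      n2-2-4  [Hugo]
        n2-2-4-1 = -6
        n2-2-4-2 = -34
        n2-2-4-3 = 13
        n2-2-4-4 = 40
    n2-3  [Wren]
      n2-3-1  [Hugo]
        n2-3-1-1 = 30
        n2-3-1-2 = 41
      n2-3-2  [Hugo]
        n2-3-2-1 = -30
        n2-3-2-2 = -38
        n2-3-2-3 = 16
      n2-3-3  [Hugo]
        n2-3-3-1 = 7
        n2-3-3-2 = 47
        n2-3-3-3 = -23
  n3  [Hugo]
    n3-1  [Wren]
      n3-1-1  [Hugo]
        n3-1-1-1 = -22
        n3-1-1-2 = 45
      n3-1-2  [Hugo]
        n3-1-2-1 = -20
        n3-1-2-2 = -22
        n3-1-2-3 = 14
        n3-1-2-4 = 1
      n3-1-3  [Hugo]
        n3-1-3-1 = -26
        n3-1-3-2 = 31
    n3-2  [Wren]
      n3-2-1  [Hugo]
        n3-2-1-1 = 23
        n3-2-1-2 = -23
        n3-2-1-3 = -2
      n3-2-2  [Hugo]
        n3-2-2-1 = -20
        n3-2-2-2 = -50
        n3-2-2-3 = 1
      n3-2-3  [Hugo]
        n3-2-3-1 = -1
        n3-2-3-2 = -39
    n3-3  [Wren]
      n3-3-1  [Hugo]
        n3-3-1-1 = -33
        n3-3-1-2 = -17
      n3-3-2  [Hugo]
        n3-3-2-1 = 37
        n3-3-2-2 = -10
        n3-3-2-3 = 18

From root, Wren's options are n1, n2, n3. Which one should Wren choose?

n3

n1-1-1 (Hugo): max(-44, 49, 26) = 49
n1-1-2 (Hugo): max(-15, 16, -23) = 16
n1-1-3 (Hugo): max(-39, 23) = 23
n1-1 (Wren): min(49, 16, 23) = 16
n1-2-1 (Hugo): max(-14, -4) = -4
n1-2-2 (Hugo): max(-22, -44) = -22
n1-2-3 (Hugo): max(-6, -34) = -6
n1-2 (Wren): min(-4, -22, -6) = -22
n1 (Hugo): max(16, -22) = 16
n2-1-1 (Hugo): max(27, -30) = 27
n2-1-2 (Hugo): max(-24, 47) = 47
n2-1 (Wren): min(27, 47) = 27
n2-2-1 (Hugo): max(47, -13, -17, -34) = 47
n2-2-2 (Hugo): max(38, 45) = 45
n2-2-3 (Hugo): max(-23, 22, 46) = 46
n2-2-4 (Hugo): max(-6, -34, 13, 40) = 40
n2-2 (Wren): min(47, 45, 46, 40) = 40
n2-3-1 (Hugo): max(30, 41) = 41
n2-3-2 (Hugo): max(-30, -38, 16) = 16
n2-3-3 (Hugo): max(7, 47, -23) = 47
n2-3 (Wren): min(41, 16, 47) = 16
n2 (Hugo): max(27, 40, 16) = 40
n3-1-1 (Hugo): max(-22, 45) = 45
n3-1-2 (Hugo): max(-20, -22, 14, 1) = 14
n3-1-3 (Hugo): max(-26, 31) = 31
n3-1 (Wren): min(45, 14, 31) = 14
n3-2-1 (Hugo): max(23, -23, -2) = 23
n3-2-2 (Hugo): max(-20, -50, 1) = 1
n3-2-3 (Hugo): max(-1, -39) = -1
n3-2 (Wren): min(23, 1, -1) = -1
n3-3-1 (Hugo): max(-33, -17) = -17
n3-3-2 (Hugo): max(37, -10, 18) = 37
n3-3 (Wren): min(-17, 37) = -17
n3 (Hugo): max(14, -1, -17) = 14
root (Wren): min(16, 40, 14) = 14
Wren at root wants the lowest of {n1=16, n2=40, n3=14}, so chooses n3.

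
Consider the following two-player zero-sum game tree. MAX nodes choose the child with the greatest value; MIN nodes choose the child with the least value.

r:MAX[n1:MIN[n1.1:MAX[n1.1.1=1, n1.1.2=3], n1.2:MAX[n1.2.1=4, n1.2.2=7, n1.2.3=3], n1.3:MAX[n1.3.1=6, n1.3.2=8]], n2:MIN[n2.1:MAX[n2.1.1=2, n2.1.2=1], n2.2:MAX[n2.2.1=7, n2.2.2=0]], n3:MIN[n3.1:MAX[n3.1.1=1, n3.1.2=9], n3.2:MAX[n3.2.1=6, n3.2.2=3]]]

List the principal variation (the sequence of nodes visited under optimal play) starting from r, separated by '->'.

r -> n3 -> n3.2 -> n3.2.1

n1.1 (MAX): max(1, 3) = 3
n1.2 (MAX): max(4, 7, 3) = 7
n1.3 (MAX): max(6, 8) = 8
n1 (MIN): min(3, 7, 8) = 3
n2.1 (MAX): max(2, 1) = 2
n2.2 (MAX): max(7, 0) = 7
n2 (MIN): min(2, 7) = 2
n3.1 (MAX): max(1, 9) = 9
n3.2 (MAX): max(6, 3) = 6
n3 (MIN): min(9, 6) = 6
r (MAX): max(3, 2, 6) = 6
At r, MAX picks n3 (highest: 6).
At n3, MIN picks n3.2 (lowest: 6).
At n3.2, MAX picks n3.2.1 (highest: 6).
Terminal value 6.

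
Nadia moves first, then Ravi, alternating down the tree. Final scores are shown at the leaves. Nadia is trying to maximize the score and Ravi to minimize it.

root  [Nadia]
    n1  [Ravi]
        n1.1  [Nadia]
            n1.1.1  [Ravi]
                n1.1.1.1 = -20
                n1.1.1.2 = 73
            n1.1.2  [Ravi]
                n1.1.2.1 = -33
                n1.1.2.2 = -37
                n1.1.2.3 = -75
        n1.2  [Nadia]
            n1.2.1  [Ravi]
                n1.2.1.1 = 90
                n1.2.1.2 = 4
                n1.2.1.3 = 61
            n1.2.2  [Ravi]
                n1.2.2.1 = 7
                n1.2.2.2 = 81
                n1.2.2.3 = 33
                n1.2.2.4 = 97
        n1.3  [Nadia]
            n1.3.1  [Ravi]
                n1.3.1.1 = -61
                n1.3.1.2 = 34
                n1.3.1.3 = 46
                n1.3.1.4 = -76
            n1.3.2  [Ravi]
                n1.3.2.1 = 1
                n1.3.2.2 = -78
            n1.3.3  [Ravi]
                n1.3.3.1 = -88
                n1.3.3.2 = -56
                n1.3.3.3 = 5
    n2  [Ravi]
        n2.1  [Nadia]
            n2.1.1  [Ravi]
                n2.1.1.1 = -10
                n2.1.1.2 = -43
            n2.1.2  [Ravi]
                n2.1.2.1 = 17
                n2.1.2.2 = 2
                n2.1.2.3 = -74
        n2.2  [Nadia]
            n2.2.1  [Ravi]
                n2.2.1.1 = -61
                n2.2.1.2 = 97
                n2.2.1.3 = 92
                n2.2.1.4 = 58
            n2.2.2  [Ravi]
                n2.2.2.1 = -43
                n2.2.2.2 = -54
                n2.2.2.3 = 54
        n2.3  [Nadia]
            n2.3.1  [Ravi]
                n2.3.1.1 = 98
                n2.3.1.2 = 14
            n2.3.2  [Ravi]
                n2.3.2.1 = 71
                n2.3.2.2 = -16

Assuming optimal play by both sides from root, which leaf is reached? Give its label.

n2.2.2.2

n1.1.1 (Ravi): min(-20, 73) = -20
n1.1.2 (Ravi): min(-33, -37, -75) = -75
n1.1 (Nadia): max(-20, -75) = -20
n1.2.1 (Ravi): min(90, 4, 61) = 4
n1.2.2 (Ravi): min(7, 81, 33, 97) = 7
n1.2 (Nadia): max(4, 7) = 7
n1.3.1 (Ravi): min(-61, 34, 46, -76) = -76
n1.3.2 (Ravi): min(1, -78) = -78
n1.3.3 (Ravi): min(-88, -56, 5) = -88
n1.3 (Nadia): max(-76, -78, -88) = -76
n1 (Ravi): min(-20, 7, -76) = -76
n2.1.1 (Ravi): min(-10, -43) = -43
n2.1.2 (Ravi): min(17, 2, -74) = -74
n2.1 (Nadia): max(-43, -74) = -43
n2.2.1 (Ravi): min(-61, 97, 92, 58) = -61
n2.2.2 (Ravi): min(-43, -54, 54) = -54
n2.2 (Nadia): max(-61, -54) = -54
n2.3.1 (Ravi): min(98, 14) = 14
n2.3.2 (Ravi): min(71, -16) = -16
n2.3 (Nadia): max(14, -16) = 14
n2 (Ravi): min(-43, -54, 14) = -54
root (Nadia): max(-76, -54) = -54
At root, Nadia picks n2 (highest: -54).
At n2, Ravi picks n2.2 (lowest: -54).
At n2.2, Nadia picks n2.2.2 (highest: -54).
At n2.2.2, Ravi picks n2.2.2.2 (lowest: -54).
Terminal value -54.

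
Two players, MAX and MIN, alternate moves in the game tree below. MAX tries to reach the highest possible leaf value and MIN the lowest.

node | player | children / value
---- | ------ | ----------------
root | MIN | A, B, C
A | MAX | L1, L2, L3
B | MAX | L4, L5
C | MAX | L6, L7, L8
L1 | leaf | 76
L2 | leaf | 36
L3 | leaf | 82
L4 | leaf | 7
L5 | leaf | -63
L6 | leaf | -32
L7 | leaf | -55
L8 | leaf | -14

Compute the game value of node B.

7

B (MAX): max(7, -63) = 7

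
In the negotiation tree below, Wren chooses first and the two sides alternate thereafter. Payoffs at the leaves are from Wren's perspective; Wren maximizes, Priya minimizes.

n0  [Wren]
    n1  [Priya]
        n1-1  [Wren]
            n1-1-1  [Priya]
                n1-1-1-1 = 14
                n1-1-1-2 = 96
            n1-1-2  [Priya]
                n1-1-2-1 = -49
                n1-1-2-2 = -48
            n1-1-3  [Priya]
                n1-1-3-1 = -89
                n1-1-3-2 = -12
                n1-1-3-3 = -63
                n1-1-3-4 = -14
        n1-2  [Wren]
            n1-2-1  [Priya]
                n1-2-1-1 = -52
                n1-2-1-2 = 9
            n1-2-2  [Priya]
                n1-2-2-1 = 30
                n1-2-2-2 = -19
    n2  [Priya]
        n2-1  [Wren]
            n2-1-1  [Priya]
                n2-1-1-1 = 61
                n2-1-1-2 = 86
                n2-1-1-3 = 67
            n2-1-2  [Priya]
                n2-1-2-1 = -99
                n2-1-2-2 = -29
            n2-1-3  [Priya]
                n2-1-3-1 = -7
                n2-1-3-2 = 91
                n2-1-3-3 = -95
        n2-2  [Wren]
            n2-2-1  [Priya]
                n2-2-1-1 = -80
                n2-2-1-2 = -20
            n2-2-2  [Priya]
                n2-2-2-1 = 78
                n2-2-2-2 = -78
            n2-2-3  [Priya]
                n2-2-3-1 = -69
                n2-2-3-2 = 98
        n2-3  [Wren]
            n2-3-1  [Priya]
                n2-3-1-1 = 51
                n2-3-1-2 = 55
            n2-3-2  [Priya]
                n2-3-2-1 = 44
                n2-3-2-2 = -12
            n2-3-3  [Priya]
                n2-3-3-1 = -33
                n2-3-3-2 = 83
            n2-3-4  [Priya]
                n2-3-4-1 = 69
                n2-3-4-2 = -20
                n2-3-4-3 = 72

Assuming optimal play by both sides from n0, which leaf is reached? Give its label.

n1-1-1 (Priya): min(14, 96) = 14
n1-1-2 (Priya): min(-49, -48) = -49
n1-1-3 (Priya): min(-89, -12, -63, -14) = -89
n1-1 (Wren): max(14, -49, -89) = 14
n1-2-1 (Priya): min(-52, 9) = -52
n1-2-2 (Priya): min(30, -19) = -19
n1-2 (Wren): max(-52, -19) = -19
n1 (Priya): min(14, -19) = -19
n2-1-1 (Priya): min(61, 86, 67) = 61
n2-1-2 (Priya): min(-99, -29) = -99
n2-1-3 (Priya): min(-7, 91, -95) = -95
n2-1 (Wren): max(61, -99, -95) = 61
n2-2-1 (Priya): min(-80, -20) = -80
n2-2-2 (Priya): min(78, -78) = -78
n2-2-3 (Priya): min(-69, 98) = -69
n2-2 (Wren): max(-80, -78, -69) = -69
n2-3-1 (Priya): min(51, 55) = 51
n2-3-2 (Priya): min(44, -12) = -12
n2-3-3 (Priya): min(-33, 83) = -33
n2-3-4 (Priya): min(69, -20, 72) = -20
n2-3 (Wren): max(51, -12, -33, -20) = 51
n2 (Priya): min(61, -69, 51) = -69
n0 (Wren): max(-19, -69) = -19
At n0, Wren picks n1 (highest: -19).
At n1, Priya picks n1-2 (lowest: -19).
At n1-2, Wren picks n1-2-2 (highest: -19).
At n1-2-2, Priya picks n1-2-2-2 (lowest: -19).
Terminal value -19.

n1-2-2-2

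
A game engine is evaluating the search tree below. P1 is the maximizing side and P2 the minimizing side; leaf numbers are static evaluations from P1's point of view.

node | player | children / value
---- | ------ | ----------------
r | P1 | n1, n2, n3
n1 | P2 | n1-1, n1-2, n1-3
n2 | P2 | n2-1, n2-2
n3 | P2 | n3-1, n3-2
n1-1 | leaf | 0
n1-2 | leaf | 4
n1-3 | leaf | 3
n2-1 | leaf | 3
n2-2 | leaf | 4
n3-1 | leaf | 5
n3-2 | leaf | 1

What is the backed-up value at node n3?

1

n3 (P2): min(5, 1) = 1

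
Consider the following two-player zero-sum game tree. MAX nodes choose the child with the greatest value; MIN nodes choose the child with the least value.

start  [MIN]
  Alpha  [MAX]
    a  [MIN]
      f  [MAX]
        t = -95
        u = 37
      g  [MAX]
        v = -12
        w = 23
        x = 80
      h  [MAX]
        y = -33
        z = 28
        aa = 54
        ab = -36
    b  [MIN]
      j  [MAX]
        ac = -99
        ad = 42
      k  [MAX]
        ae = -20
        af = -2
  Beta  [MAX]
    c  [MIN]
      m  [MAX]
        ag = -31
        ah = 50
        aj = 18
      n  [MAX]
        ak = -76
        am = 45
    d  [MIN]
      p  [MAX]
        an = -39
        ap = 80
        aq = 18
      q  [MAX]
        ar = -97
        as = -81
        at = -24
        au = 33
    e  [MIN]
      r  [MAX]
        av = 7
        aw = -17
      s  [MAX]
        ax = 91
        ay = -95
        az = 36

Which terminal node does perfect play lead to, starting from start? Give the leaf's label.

f (MAX): max(-95, 37) = 37
g (MAX): max(-12, 23, 80) = 80
h (MAX): max(-33, 28, 54, -36) = 54
a (MIN): min(37, 80, 54) = 37
j (MAX): max(-99, 42) = 42
k (MAX): max(-20, -2) = -2
b (MIN): min(42, -2) = -2
Alpha (MAX): max(37, -2) = 37
m (MAX): max(-31, 50, 18) = 50
n (MAX): max(-76, 45) = 45
c (MIN): min(50, 45) = 45
p (MAX): max(-39, 80, 18) = 80
q (MAX): max(-97, -81, -24, 33) = 33
d (MIN): min(80, 33) = 33
r (MAX): max(7, -17) = 7
s (MAX): max(91, -95, 36) = 91
e (MIN): min(7, 91) = 7
Beta (MAX): max(45, 33, 7) = 45
start (MIN): min(37, 45) = 37
At start, MIN picks Alpha (lowest: 37).
At Alpha, MAX picks a (highest: 37).
At a, MIN picks f (lowest: 37).
At f, MAX picks u (highest: 37).
Terminal value 37.

u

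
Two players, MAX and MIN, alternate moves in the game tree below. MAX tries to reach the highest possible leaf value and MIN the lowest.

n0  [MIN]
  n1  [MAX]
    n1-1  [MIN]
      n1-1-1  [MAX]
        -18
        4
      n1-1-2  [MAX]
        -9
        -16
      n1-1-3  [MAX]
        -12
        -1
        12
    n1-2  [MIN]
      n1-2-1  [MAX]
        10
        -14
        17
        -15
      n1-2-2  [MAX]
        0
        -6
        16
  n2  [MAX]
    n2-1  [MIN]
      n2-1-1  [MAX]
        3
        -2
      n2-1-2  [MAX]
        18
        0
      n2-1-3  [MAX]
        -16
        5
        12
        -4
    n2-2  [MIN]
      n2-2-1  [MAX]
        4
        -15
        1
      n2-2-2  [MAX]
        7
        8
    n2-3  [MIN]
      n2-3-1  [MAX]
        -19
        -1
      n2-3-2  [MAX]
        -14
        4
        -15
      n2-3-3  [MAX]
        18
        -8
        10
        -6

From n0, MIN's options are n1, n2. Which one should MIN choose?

n2

n1-1-1 (MAX): max(-18, 4) = 4
n1-1-2 (MAX): max(-9, -16) = -9
n1-1-3 (MAX): max(-12, -1, 12) = 12
n1-1 (MIN): min(4, -9, 12) = -9
n1-2-1 (MAX): max(10, -14, 17, -15) = 17
n1-2-2 (MAX): max(0, -6, 16) = 16
n1-2 (MIN): min(17, 16) = 16
n1 (MAX): max(-9, 16) = 16
n2-1-1 (MAX): max(3, -2) = 3
n2-1-2 (MAX): max(18, 0) = 18
n2-1-3 (MAX): max(-16, 5, 12, -4) = 12
n2-1 (MIN): min(3, 18, 12) = 3
n2-2-1 (MAX): max(4, -15, 1) = 4
n2-2-2 (MAX): max(7, 8) = 8
n2-2 (MIN): min(4, 8) = 4
n2-3-1 (MAX): max(-19, -1) = -1
n2-3-2 (MAX): max(-14, 4, -15) = 4
n2-3-3 (MAX): max(18, -8, 10, -6) = 18
n2-3 (MIN): min(-1, 4, 18) = -1
n2 (MAX): max(3, 4, -1) = 4
n0 (MIN): min(16, 4) = 4
MIN at n0 wants the lowest of {n1=16, n2=4}, so chooses n2.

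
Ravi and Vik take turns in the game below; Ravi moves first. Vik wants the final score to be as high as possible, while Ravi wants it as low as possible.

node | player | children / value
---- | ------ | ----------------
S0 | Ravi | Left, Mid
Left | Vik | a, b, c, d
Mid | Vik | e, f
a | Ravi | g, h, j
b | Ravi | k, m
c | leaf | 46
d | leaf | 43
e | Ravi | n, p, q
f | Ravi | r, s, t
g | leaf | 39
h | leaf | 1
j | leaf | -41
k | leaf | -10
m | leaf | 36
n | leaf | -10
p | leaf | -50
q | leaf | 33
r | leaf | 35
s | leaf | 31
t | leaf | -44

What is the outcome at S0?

-44

a (Ravi): min(39, 1, -41) = -41
b (Ravi): min(-10, 36) = -10
Left (Vik): max(-41, -10, 46, 43) = 46
e (Ravi): min(-10, -50, 33) = -50
f (Ravi): min(35, 31, -44) = -44
Mid (Vik): max(-50, -44) = -44
S0 (Ravi): min(46, -44) = -44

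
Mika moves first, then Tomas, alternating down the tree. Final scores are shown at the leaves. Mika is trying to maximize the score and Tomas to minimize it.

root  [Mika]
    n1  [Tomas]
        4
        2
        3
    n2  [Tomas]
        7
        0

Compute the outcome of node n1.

2

n1 (Tomas): min(4, 2, 3) = 2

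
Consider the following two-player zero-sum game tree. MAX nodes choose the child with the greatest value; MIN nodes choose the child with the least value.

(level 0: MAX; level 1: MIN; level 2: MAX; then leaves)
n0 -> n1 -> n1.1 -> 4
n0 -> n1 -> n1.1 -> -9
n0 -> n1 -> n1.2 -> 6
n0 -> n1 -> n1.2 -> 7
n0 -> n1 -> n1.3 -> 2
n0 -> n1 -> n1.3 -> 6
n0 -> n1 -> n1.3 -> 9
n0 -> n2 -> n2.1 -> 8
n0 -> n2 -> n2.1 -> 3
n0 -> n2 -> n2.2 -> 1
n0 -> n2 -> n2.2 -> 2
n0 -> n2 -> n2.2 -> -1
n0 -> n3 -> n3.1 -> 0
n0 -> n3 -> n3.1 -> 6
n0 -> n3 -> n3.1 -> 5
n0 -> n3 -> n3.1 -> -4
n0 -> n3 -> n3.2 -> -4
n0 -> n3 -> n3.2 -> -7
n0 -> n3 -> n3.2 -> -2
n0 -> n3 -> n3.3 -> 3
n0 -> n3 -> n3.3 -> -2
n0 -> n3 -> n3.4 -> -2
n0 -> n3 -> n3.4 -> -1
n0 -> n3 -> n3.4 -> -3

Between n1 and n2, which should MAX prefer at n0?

n1

n1.1 (MAX): max(4, -9) = 4
n1.2 (MAX): max(6, 7) = 7
n1.3 (MAX): max(2, 6, 9) = 9
n1 (MIN): min(4, 7, 9) = 4
n2.1 (MAX): max(8, 3) = 8
n2.2 (MAX): max(1, 2, -1) = 2
n2 (MIN): min(8, 2) = 2
MAX prefers the higher value; n1=4, n2=2. n1 is better since 4 > 2.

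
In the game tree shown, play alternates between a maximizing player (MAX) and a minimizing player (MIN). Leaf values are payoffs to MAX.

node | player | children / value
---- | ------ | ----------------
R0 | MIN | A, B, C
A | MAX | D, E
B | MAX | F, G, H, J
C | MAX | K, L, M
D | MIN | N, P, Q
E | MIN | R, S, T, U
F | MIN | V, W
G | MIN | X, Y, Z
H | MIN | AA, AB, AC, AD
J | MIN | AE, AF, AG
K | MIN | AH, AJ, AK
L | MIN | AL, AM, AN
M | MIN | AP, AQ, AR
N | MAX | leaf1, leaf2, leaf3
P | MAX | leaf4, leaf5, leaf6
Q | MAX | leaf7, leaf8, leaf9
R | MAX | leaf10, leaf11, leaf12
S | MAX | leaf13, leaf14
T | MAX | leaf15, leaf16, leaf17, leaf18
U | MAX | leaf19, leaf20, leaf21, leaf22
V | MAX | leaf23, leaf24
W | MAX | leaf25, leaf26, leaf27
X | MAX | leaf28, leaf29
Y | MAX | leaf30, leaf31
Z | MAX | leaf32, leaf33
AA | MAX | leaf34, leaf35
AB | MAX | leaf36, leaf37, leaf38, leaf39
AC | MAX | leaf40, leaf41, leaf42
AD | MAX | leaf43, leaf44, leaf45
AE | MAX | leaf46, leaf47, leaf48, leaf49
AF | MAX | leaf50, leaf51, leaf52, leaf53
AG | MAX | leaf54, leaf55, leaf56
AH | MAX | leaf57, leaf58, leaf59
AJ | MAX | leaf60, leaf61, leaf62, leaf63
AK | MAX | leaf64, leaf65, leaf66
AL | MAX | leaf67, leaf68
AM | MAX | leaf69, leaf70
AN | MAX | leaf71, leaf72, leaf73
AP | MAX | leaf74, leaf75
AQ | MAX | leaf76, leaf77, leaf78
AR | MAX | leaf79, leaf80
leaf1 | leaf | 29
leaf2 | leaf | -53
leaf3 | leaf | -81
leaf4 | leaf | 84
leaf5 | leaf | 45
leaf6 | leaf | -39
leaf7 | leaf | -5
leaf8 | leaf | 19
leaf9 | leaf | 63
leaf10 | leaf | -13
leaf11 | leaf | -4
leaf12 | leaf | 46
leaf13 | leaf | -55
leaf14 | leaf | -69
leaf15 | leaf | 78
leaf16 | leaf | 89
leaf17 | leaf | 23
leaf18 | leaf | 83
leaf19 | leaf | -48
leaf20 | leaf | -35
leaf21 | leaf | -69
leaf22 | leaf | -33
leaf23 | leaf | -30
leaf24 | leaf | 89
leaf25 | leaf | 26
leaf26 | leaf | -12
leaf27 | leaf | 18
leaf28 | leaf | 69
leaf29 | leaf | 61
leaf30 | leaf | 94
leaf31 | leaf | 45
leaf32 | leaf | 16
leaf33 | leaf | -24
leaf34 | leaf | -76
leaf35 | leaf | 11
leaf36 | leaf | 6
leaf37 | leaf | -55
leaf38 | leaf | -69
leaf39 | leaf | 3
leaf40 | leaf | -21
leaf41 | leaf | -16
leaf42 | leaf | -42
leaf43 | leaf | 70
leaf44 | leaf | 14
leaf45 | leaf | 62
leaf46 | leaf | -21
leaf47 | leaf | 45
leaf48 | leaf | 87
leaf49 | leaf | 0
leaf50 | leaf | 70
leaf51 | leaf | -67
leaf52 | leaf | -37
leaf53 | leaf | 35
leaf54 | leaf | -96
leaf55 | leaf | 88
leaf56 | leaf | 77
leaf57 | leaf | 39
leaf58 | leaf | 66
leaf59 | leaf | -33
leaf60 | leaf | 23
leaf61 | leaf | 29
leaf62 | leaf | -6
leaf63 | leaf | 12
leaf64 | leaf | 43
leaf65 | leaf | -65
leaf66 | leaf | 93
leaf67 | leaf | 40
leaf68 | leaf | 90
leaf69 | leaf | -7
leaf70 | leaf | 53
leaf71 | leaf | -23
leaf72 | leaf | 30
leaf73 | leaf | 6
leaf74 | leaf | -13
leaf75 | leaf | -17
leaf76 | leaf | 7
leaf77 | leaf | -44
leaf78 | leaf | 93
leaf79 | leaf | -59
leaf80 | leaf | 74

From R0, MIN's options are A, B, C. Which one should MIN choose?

A

N (MAX): max(29, -53, -81) = 29
P (MAX): max(84, 45, -39) = 84
Q (MAX): max(-5, 19, 63) = 63
D (MIN): min(29, 84, 63) = 29
R (MAX): max(-13, -4, 46) = 46
S (MAX): max(-55, -69) = -55
T (MAX): max(78, 89, 23, 83) = 89
U (MAX): max(-48, -35, -69, -33) = -33
E (MIN): min(46, -55, 89, -33) = -55
A (MAX): max(29, -55) = 29
V (MAX): max(-30, 89) = 89
W (MAX): max(26, -12, 18) = 26
F (MIN): min(89, 26) = 26
X (MAX): max(69, 61) = 69
Y (MAX): max(94, 45) = 94
Z (MAX): max(16, -24) = 16
G (MIN): min(69, 94, 16) = 16
AA (MAX): max(-76, 11) = 11
AB (MAX): max(6, -55, -69, 3) = 6
AC (MAX): max(-21, -16, -42) = -16
AD (MAX): max(70, 14, 62) = 70
H (MIN): min(11, 6, -16, 70) = -16
AE (MAX): max(-21, 45, 87, 0) = 87
AF (MAX): max(70, -67, -37, 35) = 70
AG (MAX): max(-96, 88, 77) = 88
J (MIN): min(87, 70, 88) = 70
B (MAX): max(26, 16, -16, 70) = 70
AH (MAX): max(39, 66, -33) = 66
AJ (MAX): max(23, 29, -6, 12) = 29
AK (MAX): max(43, -65, 93) = 93
K (MIN): min(66, 29, 93) = 29
AL (MAX): max(40, 90) = 90
AM (MAX): max(-7, 53) = 53
AN (MAX): max(-23, 30, 6) = 30
L (MIN): min(90, 53, 30) = 30
AP (MAX): max(-13, -17) = -13
AQ (MAX): max(7, -44, 93) = 93
AR (MAX): max(-59, 74) = 74
M (MIN): min(-13, 93, 74) = -13
C (MAX): max(29, 30, -13) = 30
R0 (MIN): min(29, 70, 30) = 29
MIN at R0 wants the lowest of {A=29, B=70, C=30}, so chooses A.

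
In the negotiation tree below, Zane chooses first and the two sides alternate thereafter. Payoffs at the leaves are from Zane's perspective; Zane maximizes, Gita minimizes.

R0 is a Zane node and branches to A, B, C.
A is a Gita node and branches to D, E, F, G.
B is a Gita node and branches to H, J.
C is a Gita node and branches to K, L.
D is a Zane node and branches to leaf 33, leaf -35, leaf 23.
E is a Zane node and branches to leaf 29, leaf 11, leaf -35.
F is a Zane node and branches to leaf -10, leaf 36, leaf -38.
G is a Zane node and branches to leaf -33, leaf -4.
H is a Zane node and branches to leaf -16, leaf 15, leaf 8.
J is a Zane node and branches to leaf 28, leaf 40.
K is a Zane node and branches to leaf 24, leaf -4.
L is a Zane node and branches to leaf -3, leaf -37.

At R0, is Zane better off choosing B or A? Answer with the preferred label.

H (Zane): max(-16, 15, 8) = 15
J (Zane): max(28, 40) = 40
B (Gita): min(15, 40) = 15
D (Zane): max(33, -35, 23) = 33
E (Zane): max(29, 11, -35) = 29
F (Zane): max(-10, 36, -38) = 36
G (Zane): max(-33, -4) = -4
A (Gita): min(33, 29, 36, -4) = -4
Zane prefers the higher value; B=15, A=-4. B is better since 15 > -4.

B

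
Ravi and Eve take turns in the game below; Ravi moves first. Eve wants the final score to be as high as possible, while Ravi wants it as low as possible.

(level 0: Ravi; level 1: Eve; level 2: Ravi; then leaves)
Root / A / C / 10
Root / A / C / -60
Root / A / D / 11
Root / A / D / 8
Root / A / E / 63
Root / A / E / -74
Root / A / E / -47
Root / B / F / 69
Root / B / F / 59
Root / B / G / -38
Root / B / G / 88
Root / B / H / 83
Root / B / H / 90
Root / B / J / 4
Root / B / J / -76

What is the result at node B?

83

F (Ravi): min(69, 59) = 59
G (Ravi): min(-38, 88) = -38
H (Ravi): min(83, 90) = 83
J (Ravi): min(4, -76) = -76
B (Eve): max(59, -38, 83, -76) = 83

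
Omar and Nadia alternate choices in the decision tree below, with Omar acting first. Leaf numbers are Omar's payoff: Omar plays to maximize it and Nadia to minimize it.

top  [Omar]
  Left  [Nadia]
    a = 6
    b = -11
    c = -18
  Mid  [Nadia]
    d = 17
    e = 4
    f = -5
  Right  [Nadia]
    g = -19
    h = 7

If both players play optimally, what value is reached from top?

Left (Nadia): min(6, -11, -18) = -18
Mid (Nadia): min(17, 4, -5) = -5
Right (Nadia): min(-19, 7) = -19
top (Omar): max(-18, -5, -19) = -5

-5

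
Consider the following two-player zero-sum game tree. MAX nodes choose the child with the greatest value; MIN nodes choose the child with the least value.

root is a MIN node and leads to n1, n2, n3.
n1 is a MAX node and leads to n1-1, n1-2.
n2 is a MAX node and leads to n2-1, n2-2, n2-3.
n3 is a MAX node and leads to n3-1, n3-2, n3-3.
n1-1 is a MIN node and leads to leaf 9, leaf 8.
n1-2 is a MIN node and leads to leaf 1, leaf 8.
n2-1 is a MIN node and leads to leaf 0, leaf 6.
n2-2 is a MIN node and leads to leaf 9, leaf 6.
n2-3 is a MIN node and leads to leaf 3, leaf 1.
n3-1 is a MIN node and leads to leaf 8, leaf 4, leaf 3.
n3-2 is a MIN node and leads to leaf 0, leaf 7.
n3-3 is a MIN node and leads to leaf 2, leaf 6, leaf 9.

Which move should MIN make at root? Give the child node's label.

n3

n1-1 (MIN): min(9, 8) = 8
n1-2 (MIN): min(1, 8) = 1
n1 (MAX): max(8, 1) = 8
n2-1 (MIN): min(0, 6) = 0
n2-2 (MIN): min(9, 6) = 6
n2-3 (MIN): min(3, 1) = 1
n2 (MAX): max(0, 6, 1) = 6
n3-1 (MIN): min(8, 4, 3) = 3
n3-2 (MIN): min(0, 7) = 0
n3-3 (MIN): min(2, 6, 9) = 2
n3 (MAX): max(3, 0, 2) = 3
root (MIN): min(8, 6, 3) = 3
MIN at root wants the lowest of {n1=8, n2=6, n3=3}, so chooses n3.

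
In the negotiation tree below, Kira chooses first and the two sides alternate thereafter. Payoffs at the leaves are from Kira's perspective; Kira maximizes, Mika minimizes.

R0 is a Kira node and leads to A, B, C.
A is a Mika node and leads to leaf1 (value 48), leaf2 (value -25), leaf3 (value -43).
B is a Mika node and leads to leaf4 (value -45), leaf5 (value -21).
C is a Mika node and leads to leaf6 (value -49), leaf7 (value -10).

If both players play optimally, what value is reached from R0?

-43

A (Mika): min(48, -25, -43) = -43
B (Mika): min(-45, -21) = -45
C (Mika): min(-49, -10) = -49
R0 (Kira): max(-43, -45, -49) = -43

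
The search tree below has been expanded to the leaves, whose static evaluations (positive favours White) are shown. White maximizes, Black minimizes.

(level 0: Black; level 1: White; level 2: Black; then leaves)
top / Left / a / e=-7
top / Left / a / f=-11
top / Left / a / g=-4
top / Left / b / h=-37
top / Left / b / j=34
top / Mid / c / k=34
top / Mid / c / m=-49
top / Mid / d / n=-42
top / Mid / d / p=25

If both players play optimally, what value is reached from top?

a (Black): min(-7, -11, -4) = -11
b (Black): min(-37, 34) = -37
Left (White): max(-11, -37) = -11
c (Black): min(34, -49) = -49
d (Black): min(-42, 25) = -42
Mid (White): max(-49, -42) = -42
top (Black): min(-11, -42) = -42

-42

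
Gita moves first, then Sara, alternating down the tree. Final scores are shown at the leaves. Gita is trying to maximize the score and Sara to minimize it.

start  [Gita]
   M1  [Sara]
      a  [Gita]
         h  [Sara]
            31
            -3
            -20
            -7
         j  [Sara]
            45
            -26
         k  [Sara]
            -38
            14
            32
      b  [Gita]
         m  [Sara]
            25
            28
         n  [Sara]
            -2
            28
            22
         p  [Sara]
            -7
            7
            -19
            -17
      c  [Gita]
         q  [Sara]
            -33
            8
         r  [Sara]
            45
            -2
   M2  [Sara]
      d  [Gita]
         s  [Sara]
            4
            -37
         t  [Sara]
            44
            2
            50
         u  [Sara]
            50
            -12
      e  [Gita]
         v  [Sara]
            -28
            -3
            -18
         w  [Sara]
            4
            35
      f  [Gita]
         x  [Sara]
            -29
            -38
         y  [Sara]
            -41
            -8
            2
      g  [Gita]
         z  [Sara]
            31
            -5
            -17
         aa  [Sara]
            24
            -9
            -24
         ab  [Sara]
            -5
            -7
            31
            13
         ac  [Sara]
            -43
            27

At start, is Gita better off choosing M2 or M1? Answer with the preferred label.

s (Sara): min(4, -37) = -37
t (Sara): min(44, 2, 50) = 2
u (Sara): min(50, -12) = -12
d (Gita): max(-37, 2, -12) = 2
v (Sara): min(-28, -3, -18) = -28
w (Sara): min(4, 35) = 4
e (Gita): max(-28, 4) = 4
x (Sara): min(-29, -38) = -38
y (Sara): min(-41, -8, 2) = -41
f (Gita): max(-38, -41) = -38
z (Sara): min(31, -5, -17) = -17
aa (Sara): min(24, -9, -24) = -24
ab (Sara): min(-5, -7, 31, 13) = -7
ac (Sara): min(-43, 27) = -43
g (Gita): max(-17, -24, -7, -43) = -7
M2 (Sara): min(2, 4, -38, -7) = -38
h (Sara): min(31, -3, -20, -7) = -20
j (Sara): min(45, -26) = -26
k (Sara): min(-38, 14, 32) = -38
a (Gita): max(-20, -26, -38) = -20
m (Sara): min(25, 28) = 25
n (Sara): min(-2, 28, 22) = -2
p (Sara): min(-7, 7, -19, -17) = -19
b (Gita): max(25, -2, -19) = 25
q (Sara): min(-33, 8) = -33
r (Sara): min(45, -2) = -2
c (Gita): max(-33, -2) = -2
M1 (Sara): min(-20, 25, -2) = -20
Gita prefers the higher value; M2=-38, M1=-20. M1 is better since -20 > -38.

M1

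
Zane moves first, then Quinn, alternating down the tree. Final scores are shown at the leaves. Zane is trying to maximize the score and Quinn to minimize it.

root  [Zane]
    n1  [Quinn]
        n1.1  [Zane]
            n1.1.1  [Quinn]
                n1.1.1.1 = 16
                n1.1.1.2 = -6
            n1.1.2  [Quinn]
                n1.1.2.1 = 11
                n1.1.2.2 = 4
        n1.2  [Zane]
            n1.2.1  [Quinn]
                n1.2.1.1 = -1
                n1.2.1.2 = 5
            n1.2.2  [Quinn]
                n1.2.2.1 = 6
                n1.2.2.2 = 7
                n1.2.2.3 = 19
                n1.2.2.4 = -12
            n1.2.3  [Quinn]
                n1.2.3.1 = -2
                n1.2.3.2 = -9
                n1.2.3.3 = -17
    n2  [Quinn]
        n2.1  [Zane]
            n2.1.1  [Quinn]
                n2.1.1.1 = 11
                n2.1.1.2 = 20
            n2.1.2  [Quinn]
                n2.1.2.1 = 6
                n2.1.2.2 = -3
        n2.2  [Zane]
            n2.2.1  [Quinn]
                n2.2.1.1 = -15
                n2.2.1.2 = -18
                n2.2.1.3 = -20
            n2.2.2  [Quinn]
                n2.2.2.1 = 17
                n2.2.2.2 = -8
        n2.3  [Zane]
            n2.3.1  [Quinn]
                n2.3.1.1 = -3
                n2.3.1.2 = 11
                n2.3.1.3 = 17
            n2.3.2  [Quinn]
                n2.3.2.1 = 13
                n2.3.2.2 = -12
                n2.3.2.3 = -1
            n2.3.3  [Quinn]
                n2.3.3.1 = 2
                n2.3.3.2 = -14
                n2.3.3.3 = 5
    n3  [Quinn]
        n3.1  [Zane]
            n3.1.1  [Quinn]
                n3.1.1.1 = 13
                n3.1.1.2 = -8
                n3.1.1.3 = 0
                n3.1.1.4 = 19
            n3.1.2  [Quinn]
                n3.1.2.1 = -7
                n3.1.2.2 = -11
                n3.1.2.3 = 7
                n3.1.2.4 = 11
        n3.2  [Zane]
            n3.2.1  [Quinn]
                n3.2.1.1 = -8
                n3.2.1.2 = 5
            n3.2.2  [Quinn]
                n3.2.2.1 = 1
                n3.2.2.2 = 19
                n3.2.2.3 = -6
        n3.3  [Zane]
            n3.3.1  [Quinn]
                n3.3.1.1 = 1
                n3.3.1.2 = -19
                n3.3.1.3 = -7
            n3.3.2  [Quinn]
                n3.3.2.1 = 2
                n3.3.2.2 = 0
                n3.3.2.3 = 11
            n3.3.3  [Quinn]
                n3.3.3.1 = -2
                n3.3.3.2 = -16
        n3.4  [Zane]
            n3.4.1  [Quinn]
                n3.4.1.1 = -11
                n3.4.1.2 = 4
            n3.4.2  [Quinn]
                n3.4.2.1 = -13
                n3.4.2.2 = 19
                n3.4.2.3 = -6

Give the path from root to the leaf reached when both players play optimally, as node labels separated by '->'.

n1.1.1 (Quinn): min(16, -6) = -6
n1.1.2 (Quinn): min(11, 4) = 4
n1.1 (Zane): max(-6, 4) = 4
n1.2.1 (Quinn): min(-1, 5) = -1
n1.2.2 (Quinn): min(6, 7, 19, -12) = -12
n1.2.3 (Quinn): min(-2, -9, -17) = -17
n1.2 (Zane): max(-1, -12, -17) = -1
n1 (Quinn): min(4, -1) = -1
n2.1.1 (Quinn): min(11, 20) = 11
n2.1.2 (Quinn): min(6, -3) = -3
n2.1 (Zane): max(11, -3) = 11
n2.2.1 (Quinn): min(-15, -18, -20) = -20
n2.2.2 (Quinn): min(17, -8) = -8
n2.2 (Zane): max(-20, -8) = -8
n2.3.1 (Quinn): min(-3, 11, 17) = -3
n2.3.2 (Quinn): min(13, -12, -1) = -12
n2.3.3 (Quinn): min(2, -14, 5) = -14
n2.3 (Zane): max(-3, -12, -14) = -3
n2 (Quinn): min(11, -8, -3) = -8
n3.1.1 (Quinn): min(13, -8, 0, 19) = -8
n3.1.2 (Quinn): min(-7, -11, 7, 11) = -11
n3.1 (Zane): max(-8, -11) = -8
n3.2.1 (Quinn): min(-8, 5) = -8
n3.2.2 (Quinn): min(1, 19, -6) = -6
n3.2 (Zane): max(-8, -6) = -6
n3.3.1 (Quinn): min(1, -19, -7) = -19
n3.3.2 (Quinn): min(2, 0, 11) = 0
n3.3.3 (Quinn): min(-2, -16) = -16
n3.3 (Zane): max(-19, 0, -16) = 0
n3.4.1 (Quinn): min(-11, 4) = -11
n3.4.2 (Quinn): min(-13, 19, -6) = -13
n3.4 (Zane): max(-11, -13) = -11
n3 (Quinn): min(-8, -6, 0, -11) = -11
root (Zane): max(-1, -8, -11) = -1
At root, Zane picks n1 (highest: -1).
At n1, Quinn picks n1.2 (lowest: -1).
At n1.2, Zane picks n1.2.1 (highest: -1).
At n1.2.1, Quinn picks n1.2.1.1 (lowest: -1).
Terminal value -1.

root -> n1 -> n1.2 -> n1.2.1 -> n1.2.1.1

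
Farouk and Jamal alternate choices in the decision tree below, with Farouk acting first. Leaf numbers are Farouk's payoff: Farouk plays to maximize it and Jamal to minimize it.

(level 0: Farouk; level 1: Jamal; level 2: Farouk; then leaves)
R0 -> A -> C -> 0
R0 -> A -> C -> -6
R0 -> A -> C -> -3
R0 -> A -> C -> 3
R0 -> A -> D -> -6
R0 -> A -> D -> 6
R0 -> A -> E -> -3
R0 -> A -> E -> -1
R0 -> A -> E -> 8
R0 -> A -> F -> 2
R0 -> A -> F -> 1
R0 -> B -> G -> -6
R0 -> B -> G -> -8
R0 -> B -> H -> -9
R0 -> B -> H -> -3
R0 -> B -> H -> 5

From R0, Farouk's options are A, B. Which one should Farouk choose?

C (Farouk): max(0, -6, -3, 3) = 3
D (Farouk): max(-6, 6) = 6
E (Farouk): max(-3, -1, 8) = 8
F (Farouk): max(2, 1) = 2
A (Jamal): min(3, 6, 8, 2) = 2
G (Farouk): max(-6, -8) = -6
H (Farouk): max(-9, -3, 5) = 5
B (Jamal): min(-6, 5) = -6
R0 (Farouk): max(2, -6) = 2
Farouk at R0 wants the highest of {A=2, B=-6}, so chooses A.

A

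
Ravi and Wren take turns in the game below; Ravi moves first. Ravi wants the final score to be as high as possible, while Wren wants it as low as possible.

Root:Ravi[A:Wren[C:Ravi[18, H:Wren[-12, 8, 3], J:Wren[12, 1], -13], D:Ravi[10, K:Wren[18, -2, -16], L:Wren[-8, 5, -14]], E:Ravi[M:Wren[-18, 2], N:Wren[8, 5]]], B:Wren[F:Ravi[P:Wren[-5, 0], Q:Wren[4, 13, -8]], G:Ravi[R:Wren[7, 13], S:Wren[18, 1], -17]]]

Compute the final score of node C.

18

H (Wren): min(-12, 8, 3) = -12
J (Wren): min(12, 1) = 1
C (Ravi): max(18, -12, 1, -13) = 18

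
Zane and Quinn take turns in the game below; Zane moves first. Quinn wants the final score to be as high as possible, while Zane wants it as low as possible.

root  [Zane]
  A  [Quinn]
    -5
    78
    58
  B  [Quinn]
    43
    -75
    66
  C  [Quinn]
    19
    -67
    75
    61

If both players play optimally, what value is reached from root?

A (Quinn): max(-5, 78, 58) = 78
B (Quinn): max(43, -75, 66) = 66
C (Quinn): max(19, -67, 75, 61) = 75
root (Zane): min(78, 66, 75) = 66

66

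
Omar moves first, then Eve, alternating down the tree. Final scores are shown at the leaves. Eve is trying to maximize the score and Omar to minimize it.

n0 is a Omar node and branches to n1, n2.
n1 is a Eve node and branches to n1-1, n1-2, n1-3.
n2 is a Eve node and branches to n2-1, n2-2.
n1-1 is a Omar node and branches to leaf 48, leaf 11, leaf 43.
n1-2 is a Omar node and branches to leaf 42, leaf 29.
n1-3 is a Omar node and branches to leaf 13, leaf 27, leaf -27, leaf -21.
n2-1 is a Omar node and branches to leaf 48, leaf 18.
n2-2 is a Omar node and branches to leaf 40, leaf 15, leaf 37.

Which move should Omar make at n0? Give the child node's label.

n1-1 (Omar): min(48, 11, 43) = 11
n1-2 (Omar): min(42, 29) = 29
n1-3 (Omar): min(13, 27, -27, -21) = -27
n1 (Eve): max(11, 29, -27) = 29
n2-1 (Omar): min(48, 18) = 18
n2-2 (Omar): min(40, 15, 37) = 15
n2 (Eve): max(18, 15) = 18
n0 (Omar): min(29, 18) = 18
Omar at n0 wants the lowest of {n1=29, n2=18}, so chooses n2.

n2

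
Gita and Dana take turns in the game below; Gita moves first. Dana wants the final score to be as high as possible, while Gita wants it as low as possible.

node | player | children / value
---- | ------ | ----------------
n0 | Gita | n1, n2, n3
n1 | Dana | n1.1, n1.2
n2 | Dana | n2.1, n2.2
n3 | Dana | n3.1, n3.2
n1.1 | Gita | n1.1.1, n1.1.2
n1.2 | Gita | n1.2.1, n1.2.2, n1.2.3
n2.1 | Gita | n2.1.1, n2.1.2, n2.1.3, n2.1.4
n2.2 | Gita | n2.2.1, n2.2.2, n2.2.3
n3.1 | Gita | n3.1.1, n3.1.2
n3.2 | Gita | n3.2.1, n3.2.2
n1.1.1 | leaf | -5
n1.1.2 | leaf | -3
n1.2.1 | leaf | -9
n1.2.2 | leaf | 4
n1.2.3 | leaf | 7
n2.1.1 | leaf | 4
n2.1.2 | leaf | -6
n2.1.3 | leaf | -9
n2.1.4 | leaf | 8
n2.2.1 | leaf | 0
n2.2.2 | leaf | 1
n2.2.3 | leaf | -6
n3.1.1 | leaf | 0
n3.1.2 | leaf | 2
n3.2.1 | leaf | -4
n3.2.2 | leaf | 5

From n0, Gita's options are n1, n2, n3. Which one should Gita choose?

n1.1 (Gita): min(-5, -3) = -5
n1.2 (Gita): min(-9, 4, 7) = -9
n1 (Dana): max(-5, -9) = -5
n2.1 (Gita): min(4, -6, -9, 8) = -9
n2.2 (Gita): min(0, 1, -6) = -6
n2 (Dana): max(-9, -6) = -6
n3.1 (Gita): min(0, 2) = 0
n3.2 (Gita): min(-4, 5) = -4
n3 (Dana): max(0, -4) = 0
n0 (Gita): min(-5, -6, 0) = -6
Gita at n0 wants the lowest of {n1=-5, n2=-6, n3=0}, so chooses n2.

n2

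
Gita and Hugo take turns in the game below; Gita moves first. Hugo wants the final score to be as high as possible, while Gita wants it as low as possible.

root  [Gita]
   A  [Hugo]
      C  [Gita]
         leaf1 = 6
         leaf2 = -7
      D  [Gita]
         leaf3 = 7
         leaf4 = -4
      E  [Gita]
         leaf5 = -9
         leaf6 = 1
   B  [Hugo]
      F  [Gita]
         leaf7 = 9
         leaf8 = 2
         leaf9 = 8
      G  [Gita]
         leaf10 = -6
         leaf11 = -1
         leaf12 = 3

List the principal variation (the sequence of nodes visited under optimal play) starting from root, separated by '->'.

C (Gita): min(6, -7) = -7
D (Gita): min(7, -4) = -4
E (Gita): min(-9, 1) = -9
A (Hugo): max(-7, -4, -9) = -4
F (Gita): min(9, 2, 8) = 2
G (Gita): min(-6, -1, 3) = -6
B (Hugo): max(2, -6) = 2
root (Gita): min(-4, 2) = -4
At root, Gita picks A (lowest: -4).
At A, Hugo picks D (highest: -4).
At D, Gita picks leaf4 (lowest: -4).
Terminal value -4.

root -> A -> D -> leaf4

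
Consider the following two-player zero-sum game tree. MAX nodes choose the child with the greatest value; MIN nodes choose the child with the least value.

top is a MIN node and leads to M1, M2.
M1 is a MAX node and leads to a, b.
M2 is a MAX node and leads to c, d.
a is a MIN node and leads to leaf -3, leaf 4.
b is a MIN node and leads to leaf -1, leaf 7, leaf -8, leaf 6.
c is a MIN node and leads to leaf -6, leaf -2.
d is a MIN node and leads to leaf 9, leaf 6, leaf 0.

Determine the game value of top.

a (MIN): min(-3, 4) = -3
b (MIN): min(-1, 7, -8, 6) = -8
M1 (MAX): max(-3, -8) = -3
c (MIN): min(-6, -2) = -6
d (MIN): min(9, 6, 0) = 0
M2 (MAX): max(-6, 0) = 0
top (MIN): min(-3, 0) = -3

-3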